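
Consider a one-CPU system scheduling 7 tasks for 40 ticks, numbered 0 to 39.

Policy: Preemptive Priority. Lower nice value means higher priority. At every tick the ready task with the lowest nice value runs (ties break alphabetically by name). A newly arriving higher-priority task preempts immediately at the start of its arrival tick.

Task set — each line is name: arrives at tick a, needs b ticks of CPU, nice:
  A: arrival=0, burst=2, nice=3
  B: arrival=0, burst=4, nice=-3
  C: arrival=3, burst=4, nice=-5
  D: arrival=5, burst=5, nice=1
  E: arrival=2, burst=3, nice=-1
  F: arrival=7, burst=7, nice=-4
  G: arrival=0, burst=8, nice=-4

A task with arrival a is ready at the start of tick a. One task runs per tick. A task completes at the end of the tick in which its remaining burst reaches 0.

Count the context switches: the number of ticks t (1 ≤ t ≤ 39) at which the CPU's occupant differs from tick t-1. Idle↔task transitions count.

t=0: ready={A,B,G} → run G
t=1: ready={A,B,G} → run G
t=2: ready={A,B,E,G} → run G
t=3: ready={A,B,C,E,G} → run C
t=4: ready={A,B,C,E,G} → run C
t=5: ready={A,B,C,D,E,G} → run C
t=6: ready={A,B,C,D,E,G} → run C
t=7: ready={A,B,D,E,F,G} → run F
t=8: ready={A,B,D,E,F,G} → run F
t=9: ready={A,B,D,E,F,G} → run F
t=10: ready={A,B,D,E,F,G} → run F
t=11: ready={A,B,D,E,F,G} → run F
t=12: ready={A,B,D,E,F,G} → run F
t=13: ready={A,B,D,E,F,G} → run F
t=14: ready={A,B,D,E,G} → run G
t=15: ready={A,B,D,E,G} → run G
t=16: ready={A,B,D,E,G} → run G
t=17: ready={A,B,D,E,G} → run G
t=18: ready={A,B,D,E,G} → run G
t=19: ready={A,B,D,E} → run B
t=20: ready={A,B,D,E} → run B
t=21: ready={A,B,D,E} → run B
t=22: ready={A,B,D,E} → run B
t=23: ready={A,D,E} → run E
t=24: ready={A,D,E} → run E
t=25: ready={A,D,E} → run E
t=26: ready={A,D} → run D
t=27: ready={A,D} → run D
t=28: ready={A,D} → run D
t=29: ready={A,D} → run D
t=30: ready={A,D} → run D
t=31: ready={A} → run A
t=32: ready={A} → run A
t=33: (idle)
t=34: (idle)
t=35: (idle)
t=36: (idle)
t=37: (idle)
t=38: (idle)
t=39: (idle)

context switches = 8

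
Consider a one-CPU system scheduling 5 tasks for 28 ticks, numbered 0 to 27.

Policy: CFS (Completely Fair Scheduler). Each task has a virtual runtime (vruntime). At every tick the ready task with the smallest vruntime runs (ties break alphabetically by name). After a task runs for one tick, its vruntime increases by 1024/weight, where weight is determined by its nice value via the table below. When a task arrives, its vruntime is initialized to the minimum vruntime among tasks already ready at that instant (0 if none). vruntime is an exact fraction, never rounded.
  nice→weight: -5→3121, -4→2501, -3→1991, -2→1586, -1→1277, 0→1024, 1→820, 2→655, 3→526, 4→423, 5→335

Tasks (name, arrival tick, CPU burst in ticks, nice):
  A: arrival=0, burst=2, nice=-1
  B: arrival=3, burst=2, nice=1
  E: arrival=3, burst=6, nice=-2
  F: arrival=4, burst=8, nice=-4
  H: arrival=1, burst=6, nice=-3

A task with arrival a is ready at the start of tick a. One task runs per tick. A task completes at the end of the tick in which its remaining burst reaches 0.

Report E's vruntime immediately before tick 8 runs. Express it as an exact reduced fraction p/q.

vruntime(E, start of tick 8) = 3955484160/2016208051

t=0: vr[A=0] → run A
t=1: vr[A=1024/1277 H=1024/1277] → run A
t=2: vr[H=1024/1277] → run H
t=3: vr[B=3346432/2542507 E=3346432/2542507 H=3346432/2542507] → run B
t=4: vr[B=1336900352/521213935 E=3346432/2542507 F=3346432/2542507 H=3346432/2542507] → run E
t=5: vr[B=1336900352/521213935 E=3955484160/2016208051 F=3346432/2542507 H=3346432/2542507] → run F
t=6: vr[B=1336900352/521213935 E=3955484160/2016208051 F=10972953600/6358810007 H=3346432/2542507] → run H
t=7: vr[B=1336900352/521213935 E=3955484160/2016208051 F=10972953600/6358810007 H=4654080/2542507] → run F
t=8: vr[B=1336900352/521213935 E=3955484160/2016208051 F=13576480768/6358810007 H=4654080/2542507] → run H
t=9: vr[B=1336900352/521213935 E=3955484160/2016208051 F=13576480768/6358810007 H=5961728/2542507] → run E
t=10: vr[B=1336900352/521213935 E=5257247744/2016208051 F=13576480768/6358810007 H=5961728/2542507] → run F
t=11: vr[B=1336900352/521213935 E=5257247744/2016208051 F=16180007936/6358810007 H=5961728/2542507] → run H
t=12: vr[B=1336900352/521213935 E=5257247744/2016208051 F=16180007936/6358810007 H=7269376/2542507] → run F
t=13: vr[B=1336900352/521213935 E=5257247744/2016208051 F=18783535104/6358810007 H=7269376/2542507] → run B
t=14: vr[E=5257247744/2016208051 F=18783535104/6358810007 H=7269376/2542507] → run E
t=15: vr[E=6559011328/2016208051 F=18783535104/6358810007 H=7269376/2542507] → run H
t=16: vr[E=6559011328/2016208051 F=18783535104/6358810007 H=8577024/2542507] → run F
t=17: vr[E=6559011328/2016208051 F=21387062272/6358810007 H=8577024/2542507] → run E
t=18: vr[E=7860774912/2016208051 F=21387062272/6358810007 H=8577024/2542507] → run F
t=19: vr[E=7860774912/2016208051 F=23990589440/6358810007 H=8577024/2542507] → run H
t=20: vr[E=7860774912/2016208051 F=23990589440/6358810007] → run F
t=21: vr[E=7860774912/2016208051 F=26594116608/6358810007] → run E
t=22: vr[E=9162538496/2016208051 F=26594116608/6358810007] → run F
t=23: vr[E=9162538496/2016208051] → run E
t=24: (idle)
t=25: (idle)
t=26: (idle)
t=27: (idle)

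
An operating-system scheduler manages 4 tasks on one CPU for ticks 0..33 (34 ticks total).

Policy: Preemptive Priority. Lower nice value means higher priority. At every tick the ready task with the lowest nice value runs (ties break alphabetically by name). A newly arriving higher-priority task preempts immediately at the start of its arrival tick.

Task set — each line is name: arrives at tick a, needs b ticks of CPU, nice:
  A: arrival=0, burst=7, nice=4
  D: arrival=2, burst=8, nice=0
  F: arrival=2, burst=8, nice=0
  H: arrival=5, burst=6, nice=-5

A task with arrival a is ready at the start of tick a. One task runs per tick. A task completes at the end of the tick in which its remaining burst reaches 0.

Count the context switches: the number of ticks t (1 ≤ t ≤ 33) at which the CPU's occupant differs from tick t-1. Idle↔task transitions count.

t=0: ready={A} → run A
t=1: ready={A} → run A
t=2: ready={A,D,F} → run D
t=3: ready={A,D,F} → run D
t=4: ready={A,D,F} → run D
t=5: ready={A,D,F,H} → run H
t=6: ready={A,D,F,H} → run H
t=7: ready={A,D,F,H} → run H
t=8: ready={A,D,F,H} → run H
t=9: ready={A,D,F,H} → run H
t=10: ready={A,D,F,H} → run H
t=11: ready={A,D,F} → run D
t=12: ready={A,D,F} → run D
t=13: ready={A,D,F} → run D
t=14: ready={A,D,F} → run D
t=15: ready={A,D,F} → run D
t=16: ready={A,F} → run F
t=17: ready={A,F} → run F
t=18: ready={A,F} → run F
t=19: ready={A,F} → run F
t=20: ready={A,F} → run F
t=21: ready={A,F} → run F
t=22: ready={A,F} → run F
t=23: ready={A,F} → run F
t=24: ready={A} → run A
t=25: ready={A} → run A
t=26: ready={A} → run A
t=27: ready={A} → run A
t=28: ready={A} → run A
t=29: (idle)
t=30: (idle)
t=31: (idle)
t=32: (idle)
t=33: (idle)

context switches = 6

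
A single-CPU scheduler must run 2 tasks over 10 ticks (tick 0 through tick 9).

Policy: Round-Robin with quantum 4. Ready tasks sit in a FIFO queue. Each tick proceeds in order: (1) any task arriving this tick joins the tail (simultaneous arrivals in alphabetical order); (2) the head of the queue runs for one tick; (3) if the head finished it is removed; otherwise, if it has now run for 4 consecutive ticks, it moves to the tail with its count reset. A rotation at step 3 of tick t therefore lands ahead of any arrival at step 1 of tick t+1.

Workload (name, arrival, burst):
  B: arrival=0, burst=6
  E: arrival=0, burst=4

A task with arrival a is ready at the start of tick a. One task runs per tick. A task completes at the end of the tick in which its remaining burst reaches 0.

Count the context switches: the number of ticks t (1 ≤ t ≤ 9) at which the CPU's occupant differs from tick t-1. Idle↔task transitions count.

context switches = 2

t=0: queue=[B,E] q_used=0 → run B
t=1: queue=[B,E] q_used=1 → run B
t=2: queue=[B,E] q_used=2 → run B
t=3: queue=[B,E] q_used=3 → run B
t=4: queue=[E,B] q_used=0 → run E
t=5: queue=[E,B] q_used=1 → run E
t=6: queue=[E,B] q_used=2 → run E
t=7: queue=[E,B] q_used=3 → run E
t=8: queue=[B] q_used=0 → run B
t=9: queue=[B] q_used=1 → run B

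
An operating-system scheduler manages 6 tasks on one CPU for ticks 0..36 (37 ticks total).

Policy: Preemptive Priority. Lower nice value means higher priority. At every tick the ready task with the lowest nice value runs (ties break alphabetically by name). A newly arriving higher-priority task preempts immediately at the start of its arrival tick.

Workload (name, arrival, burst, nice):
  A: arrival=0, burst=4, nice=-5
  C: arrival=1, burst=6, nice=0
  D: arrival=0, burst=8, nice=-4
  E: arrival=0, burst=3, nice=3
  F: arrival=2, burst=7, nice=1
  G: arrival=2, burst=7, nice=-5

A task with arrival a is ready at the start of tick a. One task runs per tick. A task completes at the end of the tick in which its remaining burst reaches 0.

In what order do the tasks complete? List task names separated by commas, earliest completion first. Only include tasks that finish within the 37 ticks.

completion order = A, G, D, C, F, E

t=0: ready={A,D,E} → run A
t=1: ready={A,C,D,E} → run A
t=2: ready={A,C,D,E,F,G} → run A
t=3: ready={A,C,D,E,F,G} → run A
t=4: ready={C,D,E,F,G} → run G
t=5: ready={C,D,E,F,G} → run G
t=6: ready={C,D,E,F,G} → run G
t=7: ready={C,D,E,F,G} → run G
t=8: ready={C,D,E,F,G} → run G
t=9: ready={C,D,E,F,G} → run G
t=10: ready={C,D,E,F,G} → run G
t=11: ready={C,D,E,F} → run D
t=12: ready={C,D,E,F} → run D
t=13: ready={C,D,E,F} → run D
t=14: ready={C,D,E,F} → run D
t=15: ready={C,D,E,F} → run D
t=16: ready={C,D,E,F} → run D
t=17: ready={C,D,E,F} → run D
t=18: ready={C,D,E,F} → run D
t=19: ready={C,E,F} → run C
t=20: ready={C,E,F} → run C
t=21: ready={C,E,F} → run C
t=22: ready={C,E,F} → run C
t=23: ready={C,E,F} → run C
t=24: ready={C,E,F} → run C
t=25: ready={E,F} → run F
t=26: ready={E,F} → run F
t=27: ready={E,F} → run F
t=28: ready={E,F} → run F
t=29: ready={E,F} → run F
t=30: ready={E,F} → run F
t=31: ready={E,F} → run F
t=32: ready={E} → run E
t=33: ready={E} → run E
t=34: ready={E} → run E
t=35: (idle)
t=36: (idle)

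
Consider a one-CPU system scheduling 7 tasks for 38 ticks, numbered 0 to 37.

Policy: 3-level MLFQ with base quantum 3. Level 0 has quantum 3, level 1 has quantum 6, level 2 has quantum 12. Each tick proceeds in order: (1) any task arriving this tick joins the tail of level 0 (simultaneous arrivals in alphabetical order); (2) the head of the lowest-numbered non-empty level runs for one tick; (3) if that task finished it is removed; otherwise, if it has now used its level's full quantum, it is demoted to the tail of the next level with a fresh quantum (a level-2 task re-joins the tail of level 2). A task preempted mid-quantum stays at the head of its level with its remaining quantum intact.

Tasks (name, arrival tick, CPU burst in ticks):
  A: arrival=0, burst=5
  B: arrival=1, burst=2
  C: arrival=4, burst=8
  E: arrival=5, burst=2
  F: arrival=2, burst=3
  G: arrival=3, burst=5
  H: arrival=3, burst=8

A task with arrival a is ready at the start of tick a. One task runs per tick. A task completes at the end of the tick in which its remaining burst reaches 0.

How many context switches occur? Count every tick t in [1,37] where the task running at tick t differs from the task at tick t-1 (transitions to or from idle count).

context switches = 11

t=0: L0/L1/L2 = A/-/- → run A
t=1: L0/L1/L2 = AB/-/- → run A
t=2: L0/L1/L2 = ABF/-/- → run A
t=3: L0/L1/L2 = BFGH/A/- → run B
t=4: L0/L1/L2 = BFGHC/A/- → run B
t=5: L0/L1/L2 = FGHCE/A/- → run F
t=6: L0/L1/L2 = FGHCE/A/- → run F
t=7: L0/L1/L2 = FGHCE/A/- → run F
t=8: L0/L1/L2 = GHCE/A/- → run G
t=9: L0/L1/L2 = GHCE/A/- → run G
t=10: L0/L1/L2 = GHCE/A/- → run G
t=11: L0/L1/L2 = HCE/AG/- → run H
t=12: L0/L1/L2 = HCE/AG/- → run H
t=13: L0/L1/L2 = HCE/AG/- → run H
t=14: L0/L1/L2 = CE/AGH/- → run C
t=15: L0/L1/L2 = CE/AGH/- → run C
t=16: L0/L1/L2 = CE/AGH/- → run C
t=17: L0/L1/L2 = E/AGHC/- → run E
t=18: L0/L1/L2 = E/AGHC/- → run E
t=19: L0/L1/L2 = -/AGHC/- → run A
t=20: L0/L1/L2 = -/AGHC/- → run A
t=21: L0/L1/L2 = -/GHC/- → run G
t=22: L0/L1/L2 = -/GHC/- → run G
t=23: L0/L1/L2 = -/HC/- → run H
t=24: L0/L1/L2 = -/HC/- → run H
t=25: L0/L1/L2 = -/HC/- → run H
t=26: L0/L1/L2 = -/HC/- → run H
t=27: L0/L1/L2 = -/HC/- → run H
t=28: L0/L1/L2 = -/C/- → run C
t=29: L0/L1/L2 = -/C/- → run C
t=30: L0/L1/L2 = -/C/- → run C
t=31: L0/L1/L2 = -/C/- → run C
t=32: L0/L1/L2 = -/C/- → run C
t=33: (idle)
t=34: (idle)
t=35: (idle)
t=36: (idle)
t=37: (idle)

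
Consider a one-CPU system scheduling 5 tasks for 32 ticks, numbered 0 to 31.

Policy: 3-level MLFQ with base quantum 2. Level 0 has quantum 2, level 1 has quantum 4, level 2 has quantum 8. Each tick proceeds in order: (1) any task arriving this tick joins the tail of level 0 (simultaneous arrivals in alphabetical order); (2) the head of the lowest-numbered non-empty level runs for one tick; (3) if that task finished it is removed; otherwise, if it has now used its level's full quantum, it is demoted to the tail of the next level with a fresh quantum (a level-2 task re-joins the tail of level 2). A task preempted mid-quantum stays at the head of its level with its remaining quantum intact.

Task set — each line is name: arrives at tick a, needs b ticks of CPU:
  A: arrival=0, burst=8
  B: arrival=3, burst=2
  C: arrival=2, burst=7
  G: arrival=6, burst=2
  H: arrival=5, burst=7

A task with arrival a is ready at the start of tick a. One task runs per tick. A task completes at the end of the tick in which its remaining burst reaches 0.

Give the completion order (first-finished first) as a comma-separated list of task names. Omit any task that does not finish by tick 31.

t=0: L0/L1/L2 = A/-/- → run A
t=1: L0/L1/L2 = A/-/- → run A
t=2: L0/L1/L2 = C/A/- → run C
t=3: L0/L1/L2 = CB/A/- → run C
t=4: L0/L1/L2 = B/AC/- → run B
t=5: L0/L1/L2 = BH/AC/- → run B
t=6: L0/L1/L2 = HG/AC/- → run H
t=7: L0/L1/L2 = HG/AC/- → run H
t=8: L0/L1/L2 = G/ACH/- → run G
t=9: L0/L1/L2 = G/ACH/- → run G
t=10: L0/L1/L2 = -/ACH/- → run A
t=11: L0/L1/L2 = -/ACH/- → run A
t=12: L0/L1/L2 = -/ACH/- → run A
t=13: L0/L1/L2 = -/ACH/- → run A
t=14: L0/L1/L2 = -/CH/A → run C
t=15: L0/L1/L2 = -/CH/A → run C
t=16: L0/L1/L2 = -/CH/A → run C
t=17: L0/L1/L2 = -/CH/A → run C
t=18: L0/L1/L2 = -/H/AC → run H
t=19: L0/L1/L2 = -/H/AC → run H
t=20: L0/L1/L2 = -/H/AC → run H
t=21: L0/L1/L2 = -/H/AC → run H
t=22: L0/L1/L2 = -/-/ACH → run A
t=23: L0/L1/L2 = -/-/ACH → run A
t=24: L0/L1/L2 = -/-/CH → run C
t=25: L0/L1/L2 = -/-/H → run H
t=26: (idle)
t=27: (idle)
t=28: (idle)
t=29: (idle)
t=30: (idle)
t=31: (idle)

completion order = B, G, A, C, H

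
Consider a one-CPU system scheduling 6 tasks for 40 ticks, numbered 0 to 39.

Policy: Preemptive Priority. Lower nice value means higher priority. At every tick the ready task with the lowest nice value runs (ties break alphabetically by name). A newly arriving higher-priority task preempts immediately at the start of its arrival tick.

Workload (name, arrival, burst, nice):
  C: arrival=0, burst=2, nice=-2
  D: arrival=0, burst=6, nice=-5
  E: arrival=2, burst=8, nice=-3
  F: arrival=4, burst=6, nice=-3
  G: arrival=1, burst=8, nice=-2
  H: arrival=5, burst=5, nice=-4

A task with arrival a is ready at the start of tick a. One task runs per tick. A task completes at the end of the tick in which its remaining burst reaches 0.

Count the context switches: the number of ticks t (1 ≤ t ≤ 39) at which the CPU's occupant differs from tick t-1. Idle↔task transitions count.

context switches = 6

t=0: ready={C,D} → run D
t=1: ready={C,D,G} → run D
t=2: ready={C,D,E,G} → run D
t=3: ready={C,D,E,G} → run D
t=4: ready={C,D,E,F,G} → run D
t=5: ready={C,D,E,F,G,H} → run D
t=6: ready={C,E,F,G,H} → run H
t=7: ready={C,E,F,G,H} → run H
t=8: ready={C,E,F,G,H} → run H
t=9: ready={C,E,F,G,H} → run H
t=10: ready={C,E,F,G,H} → run H
t=11: ready={C,E,F,G} → run E
t=12: ready={C,E,F,G} → run E
t=13: ready={C,E,F,G} → run E
t=14: ready={C,E,F,G} → run E
t=15: ready={C,E,F,G} → run E
t=16: ready={C,E,F,G} → run E
t=17: ready={C,E,F,G} → run E
t=18: ready={C,E,F,G} → run E
t=19: ready={C,F,G} → run F
t=20: ready={C,F,G} → run F
t=21: ready={C,F,G} → run F
t=22: ready={C,F,G} → run F
t=23: ready={C,F,G} → run F
t=24: ready={C,F,G} → run F
t=25: ready={C,G} → run C
t=26: ready={C,G} → run C
t=27: ready={G} → run G
t=28: ready={G} → run G
t=29: ready={G} → run G
t=30: ready={G} → run G
t=31: ready={G} → run G
t=32: ready={G} → run G
t=33: ready={G} → run G
t=34: ready={G} → run G
t=35: (idle)
t=36: (idle)
t=37: (idle)
t=38: (idle)
t=39: (idle)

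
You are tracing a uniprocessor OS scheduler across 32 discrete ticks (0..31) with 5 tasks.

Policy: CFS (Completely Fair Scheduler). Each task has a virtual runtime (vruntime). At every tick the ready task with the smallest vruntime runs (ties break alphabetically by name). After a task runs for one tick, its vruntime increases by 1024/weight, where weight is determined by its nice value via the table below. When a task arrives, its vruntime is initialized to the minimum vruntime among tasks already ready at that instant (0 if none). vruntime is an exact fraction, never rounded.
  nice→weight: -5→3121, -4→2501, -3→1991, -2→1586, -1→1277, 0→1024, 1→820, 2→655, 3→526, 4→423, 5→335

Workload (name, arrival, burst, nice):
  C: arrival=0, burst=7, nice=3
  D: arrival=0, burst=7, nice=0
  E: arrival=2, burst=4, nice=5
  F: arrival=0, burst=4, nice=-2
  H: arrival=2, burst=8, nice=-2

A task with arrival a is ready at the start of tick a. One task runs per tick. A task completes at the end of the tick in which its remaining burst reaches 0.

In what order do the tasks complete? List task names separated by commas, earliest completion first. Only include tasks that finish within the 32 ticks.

completion order = F, H, D, E, C

t=0: vr[C=0 D=0 F=0] → run C
t=1: vr[C=512/263 D=0 F=0] → run D
t=2: vr[C=512/263 D=1 E=0 F=0 H=0] → run E
t=3: vr[C=512/263 D=1 E=1024/335 F=0 H=0] → run F
t=4: vr[C=512/263 D=1 E=1024/335 F=512/793 H=0] → run H
t=5: vr[C=512/263 D=1 E=1024/335 F=512/793 H=512/793] → run F
t=6: vr[C=512/263 D=1 E=1024/335 F=1024/793 H=512/793] → run H
t=7: vr[C=512/263 D=1 E=1024/335 F=1024/793 H=1024/793] → run D
t=8: vr[C=512/263 D=2 E=1024/335 F=1024/793 H=1024/793] → run F
t=9: vr[C=512/263 D=2 E=1024/335 F=1536/793 H=1024/793] → run H
t=10: vr[C=512/263 D=2 E=1024/335 F=1536/793 H=1536/793] → run F
t=11: vr[C=512/263 D=2 E=1024/335 H=1536/793] → run H
t=12: vr[C=512/263 D=2 E=1024/335 H=2048/793] → run C
t=13: vr[C=1024/263 D=2 E=1024/335 H=2048/793] → run D
t=14: vr[C=1024/263 D=3 E=1024/335 H=2048/793] → run H
t=15: vr[C=1024/263 D=3 E=1024/335 H=2560/793] → run D
t=16: vr[C=1024/263 D=4 E=1024/335 H=2560/793] → run E
t=17: vr[C=1024/263 D=4 E=2048/335 H=2560/793] → run H
t=18: vr[C=1024/263 D=4 E=2048/335 H=3072/793] → run H
t=19: vr[C=1024/263 D=4 E=2048/335 H=3584/793] → run C
t=20: vr[C=1536/263 D=4 E=2048/335 H=3584/793] → run D
t=21: vr[C=1536/263 D=5 E=2048/335 H=3584/793] → run H
t=22: vr[C=1536/263 D=5 E=2048/335] → run D
t=23: vr[C=1536/263 D=6 E=2048/335] → run C
t=24: vr[C=2048/263 D=6 E=2048/335] → run D
t=25: vr[C=2048/263 E=2048/335] → run E
t=26: vr[C=2048/263 E=3072/335] → run C
t=27: vr[C=2560/263 E=3072/335] → run E
t=28: vr[C=2560/263] → run C
t=29: vr[C=3072/263] → run C
t=30: (idle)
t=31: (idle)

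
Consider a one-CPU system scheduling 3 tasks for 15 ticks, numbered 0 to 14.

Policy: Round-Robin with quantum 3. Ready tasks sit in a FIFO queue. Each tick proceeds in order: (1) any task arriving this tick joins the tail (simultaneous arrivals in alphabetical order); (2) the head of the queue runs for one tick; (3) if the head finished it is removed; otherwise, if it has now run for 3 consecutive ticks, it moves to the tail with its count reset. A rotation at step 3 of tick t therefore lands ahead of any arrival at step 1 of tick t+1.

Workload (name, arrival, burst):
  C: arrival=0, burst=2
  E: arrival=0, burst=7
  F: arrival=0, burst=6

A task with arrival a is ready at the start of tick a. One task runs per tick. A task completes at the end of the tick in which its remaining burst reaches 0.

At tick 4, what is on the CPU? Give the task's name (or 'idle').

t=0: queue=[C,E,F] q_used=0 → run C
t=1: queue=[C,E,F] q_used=1 → run C
t=2: queue=[E,F] q_used=0 → run E
t=3: queue=[E,F] q_used=1 → run E
t=4: queue=[E,F] q_used=2 → run E
t=5: queue=[F,E] q_used=0 → run F
t=6: queue=[F,E] q_used=1 → run F
t=7: queue=[F,E] q_used=2 → run F
t=8: queue=[E,F] q_used=0 → run E
t=9: queue=[E,F] q_used=1 → run E
t=10: queue=[E,F] q_used=2 → run E
t=11: queue=[F,E] q_used=0 → run F
t=12: queue=[F,E] q_used=1 → run F
t=13: queue=[F,E] q_used=2 → run F
t=14: queue=[E] q_used=0 → run E

running at tick 4 = E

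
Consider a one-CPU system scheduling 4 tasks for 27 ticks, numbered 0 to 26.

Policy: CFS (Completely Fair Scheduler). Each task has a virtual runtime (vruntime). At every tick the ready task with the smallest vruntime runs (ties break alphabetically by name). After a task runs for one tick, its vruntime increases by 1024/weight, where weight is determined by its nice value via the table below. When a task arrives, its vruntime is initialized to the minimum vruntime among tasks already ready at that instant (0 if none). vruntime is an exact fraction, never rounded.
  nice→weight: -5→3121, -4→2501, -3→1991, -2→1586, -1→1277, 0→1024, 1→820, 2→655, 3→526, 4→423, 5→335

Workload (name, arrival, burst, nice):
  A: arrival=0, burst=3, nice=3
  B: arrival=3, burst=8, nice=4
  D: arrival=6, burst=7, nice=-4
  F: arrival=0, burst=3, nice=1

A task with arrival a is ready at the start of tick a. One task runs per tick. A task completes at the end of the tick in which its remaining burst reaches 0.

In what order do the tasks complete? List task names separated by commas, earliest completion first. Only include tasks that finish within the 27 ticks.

t=0: vr[A=0 F=0] → run A
t=1: vr[A=512/263 F=0] → run F
t=2: vr[A=512/263 F=256/205] → run F
t=3: vr[A=512/263 B=512/263 F=512/205] → run A
t=4: vr[A=1024/263 B=512/263 F=512/205] → run B
t=5: vr[A=1024/263 B=485888/111249 F=512/205] → run F
t=6: vr[A=1024/263 B=485888/111249 D=1024/263] → run A
t=7: vr[B=485888/111249 D=1024/263] → run D
t=8: vr[B=485888/111249 D=2830336/657763] → run D
t=9: vr[B=485888/111249 D=3099648/657763] → run B
t=10: vr[B=755200/111249 D=3099648/657763] → run D
t=11: vr[B=755200/111249 D=3368960/657763] → run D
t=12: vr[B=755200/111249 D=3638272/657763] → run D
t=13: vr[B=755200/111249 D=3907584/657763] → run D
t=14: vr[B=755200/111249 D=4176896/657763] → run D
t=15: vr[B=755200/111249] → run B
t=16: vr[B=341504/37083] → run B
t=17: vr[B=1293824/111249] → run B
t=18: vr[B=1563136/111249] → run B
t=19: vr[B=610816/37083] → run B
t=20: vr[B=2101760/111249] → run B
t=21: (idle)
t=22: (idle)
t=23: (idle)
t=24: (idle)
t=25: (idle)
t=26: (idle)

completion order = F, A, D, B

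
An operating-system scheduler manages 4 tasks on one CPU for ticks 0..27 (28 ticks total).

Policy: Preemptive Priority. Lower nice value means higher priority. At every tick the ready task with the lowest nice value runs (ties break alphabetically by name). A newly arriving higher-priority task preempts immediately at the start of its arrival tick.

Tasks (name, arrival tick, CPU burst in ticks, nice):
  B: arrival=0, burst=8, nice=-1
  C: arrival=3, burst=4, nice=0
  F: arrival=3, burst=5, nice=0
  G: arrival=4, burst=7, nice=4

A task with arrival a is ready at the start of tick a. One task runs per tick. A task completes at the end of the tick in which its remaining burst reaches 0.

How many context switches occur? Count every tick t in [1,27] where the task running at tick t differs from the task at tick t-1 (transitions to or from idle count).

t=0: ready={B} → run B
t=1: ready={B} → run B
t=2: ready={B} → run B
t=3: ready={B,C,F} → run B
t=4: ready={B,C,F,G} → run B
t=5: ready={B,C,F,G} → run B
t=6: ready={B,C,F,G} → run B
t=7: ready={B,C,F,G} → run B
t=8: ready={C,F,G} → run C
t=9: ready={C,F,G} → run C
t=10: ready={C,F,G} → run C
t=11: ready={C,F,G} → run C
t=12: ready={F,G} → run F
t=13: ready={F,G} → run F
t=14: ready={F,G} → run F
t=15: ready={F,G} → run F
t=16: ready={F,G} → run F
t=17: ready={G} → run G
t=18: ready={G} → run G
t=19: ready={G} → run G
t=20: ready={G} → run G
t=21: ready={G} → run G
t=22: ready={G} → run G
t=23: ready={G} → run G
t=24: (idle)
t=25: (idle)
t=26: (idle)
t=27: (idle)

context switches = 4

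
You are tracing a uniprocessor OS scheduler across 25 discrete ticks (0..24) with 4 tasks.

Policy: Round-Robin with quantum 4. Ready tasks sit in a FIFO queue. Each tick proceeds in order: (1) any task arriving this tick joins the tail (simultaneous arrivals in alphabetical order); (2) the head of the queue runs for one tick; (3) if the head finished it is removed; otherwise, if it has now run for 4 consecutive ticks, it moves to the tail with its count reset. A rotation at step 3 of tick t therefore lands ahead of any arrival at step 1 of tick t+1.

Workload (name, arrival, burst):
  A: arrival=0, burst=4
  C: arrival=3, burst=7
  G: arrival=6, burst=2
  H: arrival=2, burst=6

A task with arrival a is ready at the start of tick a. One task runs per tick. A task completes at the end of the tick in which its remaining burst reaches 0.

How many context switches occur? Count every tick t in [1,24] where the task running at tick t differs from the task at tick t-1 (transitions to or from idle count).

t=0: queue=[A] q_used=0 → run A
t=1: queue=[A] q_used=1 → run A
t=2: queue=[A,H] q_used=2 → run A
t=3: queue=[A,H,C] q_used=3 → run A
t=4: queue=[H,C] q_used=0 → run H
t=5: queue=[H,C] q_used=1 → run H
t=6: queue=[H,C,G] q_used=2 → run H
t=7: queue=[H,C,G] q_used=3 → run H
t=8: queue=[C,G,H] q_used=0 → run C
t=9: queue=[C,G,H] q_used=1 → run C
t=10: queue=[C,G,H] q_used=2 → run C
t=11: queue=[C,G,H] q_used=3 → run C
t=12: queue=[G,H,C] q_used=0 → run G
t=13: queue=[G,H,C] q_used=1 → run G
t=14: queue=[H,C] q_used=0 → run H
t=15: queue=[H,C] q_used=1 → run H
t=16: queue=[C] q_used=0 → run C
t=17: queue=[C] q_used=1 → run C
t=18: queue=[C] q_used=2 → run C
t=19: (idle)
t=20: (idle)
t=21: (idle)
t=22: (idle)
t=23: (idle)
t=24: (idle)

context switches = 6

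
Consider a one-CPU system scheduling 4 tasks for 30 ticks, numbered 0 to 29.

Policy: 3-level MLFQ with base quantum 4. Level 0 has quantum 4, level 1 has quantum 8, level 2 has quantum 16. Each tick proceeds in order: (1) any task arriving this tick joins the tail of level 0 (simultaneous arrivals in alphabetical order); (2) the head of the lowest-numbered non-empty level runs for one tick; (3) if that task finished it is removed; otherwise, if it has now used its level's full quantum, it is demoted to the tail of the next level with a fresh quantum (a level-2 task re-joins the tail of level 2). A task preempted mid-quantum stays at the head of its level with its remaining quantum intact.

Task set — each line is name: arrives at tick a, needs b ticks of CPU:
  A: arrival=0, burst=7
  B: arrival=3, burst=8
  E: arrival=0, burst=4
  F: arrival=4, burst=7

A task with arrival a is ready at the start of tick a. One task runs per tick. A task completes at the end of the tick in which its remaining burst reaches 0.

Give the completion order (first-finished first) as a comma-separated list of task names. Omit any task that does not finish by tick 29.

completion order = E, A, B, F

t=0: L0/L1/L2 = AE/-/- → run A
t=1: L0/L1/L2 = AE/-/- → run A
t=2: L0/L1/L2 = AE/-/- → run A
t=3: L0/L1/L2 = AEB/-/- → run A
t=4: L0/L1/L2 = EBF/A/- → run E
t=5: L0/L1/L2 = EBF/A/- → run E
t=6: L0/L1/L2 = EBF/A/- → run E
t=7: L0/L1/L2 = EBF/A/- → run E
t=8: L0/L1/L2 = BF/A/- → run B
t=9: L0/L1/L2 = BF/A/- → run B
t=10: L0/L1/L2 = BF/A/- → run B
t=11: L0/L1/L2 = BF/A/- → run B
t=12: L0/L1/L2 = F/AB/- → run F
t=13: L0/L1/L2 = F/AB/- → run F
t=14: L0/L1/L2 = F/AB/- → run F
t=15: L0/L1/L2 = F/AB/- → run F
t=16: L0/L1/L2 = -/ABF/- → run A
t=17: L0/L1/L2 = -/ABF/- → run A
t=18: L0/L1/L2 = -/ABF/- → run A
t=19: L0/L1/L2 = -/BF/- → run B
t=20: L0/L1/L2 = -/BF/- → run B
t=21: L0/L1/L2 = -/BF/- → run B
t=22: L0/L1/L2 = -/BF/- → run B
t=23: L0/L1/L2 = -/F/- → run F
t=24: L0/L1/L2 = -/F/- → run F
t=25: L0/L1/L2 = -/F/- → run F
t=26: (idle)
t=27: (idle)
t=28: (idle)
t=29: (idle)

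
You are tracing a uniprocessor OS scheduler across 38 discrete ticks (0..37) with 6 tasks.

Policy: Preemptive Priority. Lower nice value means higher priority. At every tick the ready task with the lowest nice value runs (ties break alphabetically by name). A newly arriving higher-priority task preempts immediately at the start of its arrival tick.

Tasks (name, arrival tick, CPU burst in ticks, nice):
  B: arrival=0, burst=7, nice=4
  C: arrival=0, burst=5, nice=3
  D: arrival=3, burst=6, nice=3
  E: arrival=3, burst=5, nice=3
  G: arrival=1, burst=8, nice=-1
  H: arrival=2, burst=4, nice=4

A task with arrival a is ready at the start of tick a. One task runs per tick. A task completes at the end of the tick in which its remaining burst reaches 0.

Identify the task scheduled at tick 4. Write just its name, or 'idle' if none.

t=0: ready={B,C} → run C
t=1: ready={B,C,G} → run G
t=2: ready={B,C,G,H} → run G
t=3: ready={B,C,D,E,G,H} → run G
t=4: ready={B,C,D,E,G,H} → run G
t=5: ready={B,C,D,E,G,H} → run G
t=6: ready={B,C,D,E,G,H} → run G
t=7: ready={B,C,D,E,G,H} → run G
t=8: ready={B,C,D,E,G,H} → run G
t=9: ready={B,C,D,E,H} → run C
t=10: ready={B,C,D,E,H} → run C
t=11: ready={B,C,D,E,H} → run C
t=12: ready={B,C,D,E,H} → run C
t=13: ready={B,D,E,H} → run D
t=14: ready={B,D,E,H} → run D
t=15: ready={B,D,E,H} → run D
t=16: ready={B,D,E,H} → run D
t=17: ready={B,D,E,H} → run D
t=18: ready={B,D,E,H} → run D
t=19: ready={B,E,H} → run E
t=20: ready={B,E,H} → run E
t=21: ready={B,E,H} → run E
t=22: ready={B,E,H} → run E
t=23: ready={B,E,H} → run E
t=24: ready={B,H} → run B
t=25: ready={B,H} → run B
t=26: ready={B,H} → run B
t=27: ready={B,H} → run B
t=28: ready={B,H} → run B
t=29: ready={B,H} → run B
t=30: ready={B,H} → run B
t=31: ready={H} → run H
t=32: ready={H} → run H
t=33: ready={H} → run H
t=34: ready={H} → run H
t=35: (idle)
t=36: (idle)
t=37: (idle)

running at tick 4 = G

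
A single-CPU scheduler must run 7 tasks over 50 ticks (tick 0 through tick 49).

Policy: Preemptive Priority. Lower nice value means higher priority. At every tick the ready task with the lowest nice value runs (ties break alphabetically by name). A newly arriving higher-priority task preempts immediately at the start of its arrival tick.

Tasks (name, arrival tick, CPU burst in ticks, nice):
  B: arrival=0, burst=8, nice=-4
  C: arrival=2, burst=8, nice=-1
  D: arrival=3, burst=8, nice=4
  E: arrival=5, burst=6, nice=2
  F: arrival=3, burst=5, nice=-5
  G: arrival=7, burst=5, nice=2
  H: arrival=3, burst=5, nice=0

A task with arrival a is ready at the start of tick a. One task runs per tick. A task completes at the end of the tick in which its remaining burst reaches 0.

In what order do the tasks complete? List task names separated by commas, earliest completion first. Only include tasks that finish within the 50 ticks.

t=0: ready={B} → run B
t=1: ready={B} → run B
t=2: ready={B,C} → run B
t=3: ready={B,C,D,F,H} → run F
t=4: ready={B,C,D,F,H} → run F
t=5: ready={B,C,D,E,F,H} → run F
t=6: ready={B,C,D,E,F,H} → run F
t=7: ready={B,C,D,E,F,G,H} → run F
t=8: ready={B,C,D,E,G,H} → run B
t=9: ready={B,C,D,E,G,H} → run B
t=10: ready={B,C,D,E,G,H} → run B
t=11: ready={B,C,D,E,G,H} → run B
t=12: ready={B,C,D,E,G,H} → run B
t=13: ready={C,D,E,G,H} → run C
t=14: ready={C,D,E,G,H} → run C
t=15: ready={C,D,E,G,H} → run C
t=16: ready={C,D,E,G,H} → run C
t=17: ready={C,D,E,G,H} → run C
t=18: ready={C,D,E,G,H} → run C
t=19: ready={C,D,E,G,H} → run C
t=20: ready={C,D,E,G,H} → run C
t=21: ready={D,E,G,H} → run H
t=22: ready={D,E,G,H} → run H
t=23: ready={D,E,G,H} → run H
t=24: ready={D,E,G,H} → run H
t=25: ready={D,E,G,H} → run H
t=26: ready={D,E,G} → run E
t=27: ready={D,E,G} → run E
t=28: ready={D,E,G} → run E
t=29: ready={D,E,G} → run E
t=30: ready={D,E,G} → run E
t=31: ready={D,E,G} → run E
t=32: ready={D,G} → run G
t=33: ready={D,G} → run G
t=34: ready={D,G} → run G
t=35: ready={D,G} → run G
t=36: ready={D,G} → run G
t=37: ready={D} → run D
t=38: ready={D} → run D
t=39: ready={D} → run D
t=40: ready={D} → run D
t=41: ready={D} → run D
t=42: ready={D} → run D
t=43: ready={D} → run D
t=44: ready={D} → run D
t=45: (idle)
t=46: (idle)
t=47: (idle)
t=48: (idle)
t=49: (idle)

completion order = F, B, C, H, E, G, D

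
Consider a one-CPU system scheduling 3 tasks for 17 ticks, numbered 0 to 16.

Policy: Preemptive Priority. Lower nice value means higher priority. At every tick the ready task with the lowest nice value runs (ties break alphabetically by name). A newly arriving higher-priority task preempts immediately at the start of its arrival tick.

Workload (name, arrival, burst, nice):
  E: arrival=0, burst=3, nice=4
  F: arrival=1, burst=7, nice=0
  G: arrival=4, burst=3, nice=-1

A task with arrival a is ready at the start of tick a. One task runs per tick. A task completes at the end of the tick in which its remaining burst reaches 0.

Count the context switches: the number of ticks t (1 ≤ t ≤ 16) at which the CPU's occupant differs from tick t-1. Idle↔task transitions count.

context switches = 5

t=0: ready={E} → run E
t=1: ready={E,F} → run F
t=2: ready={E,F} → run F
t=3: ready={E,F} → run F
t=4: ready={E,F,G} → run G
t=5: ready={E,F,G} → run G
t=6: ready={E,F,G} → run G
t=7: ready={E,F} → run F
t=8: ready={E,F} → run F
t=9: ready={E,F} → run F
t=10: ready={E,F} → run F
t=11: ready={E} → run E
t=12: ready={E} → run E
t=13: (idle)
t=14: (idle)
t=15: (idle)
t=16: (idle)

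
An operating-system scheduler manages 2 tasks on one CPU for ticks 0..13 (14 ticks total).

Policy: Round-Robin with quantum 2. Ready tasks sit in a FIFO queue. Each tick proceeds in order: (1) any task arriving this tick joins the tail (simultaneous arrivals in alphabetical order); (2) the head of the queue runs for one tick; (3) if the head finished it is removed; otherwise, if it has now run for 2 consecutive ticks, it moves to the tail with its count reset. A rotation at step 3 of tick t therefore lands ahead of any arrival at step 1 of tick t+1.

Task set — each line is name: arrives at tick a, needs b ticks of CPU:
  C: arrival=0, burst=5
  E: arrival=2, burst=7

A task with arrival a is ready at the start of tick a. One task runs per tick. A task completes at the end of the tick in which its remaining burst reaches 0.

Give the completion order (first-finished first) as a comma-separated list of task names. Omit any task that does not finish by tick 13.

t=0: queue=[C] q_used=0 → run C
t=1: queue=[C] q_used=1 → run C
t=2: queue=[C,E] q_used=0 → run C
t=3: queue=[C,E] q_used=1 → run C
t=4: queue=[E,C] q_used=0 → run E
t=5: queue=[E,C] q_used=1 → run E
t=6: queue=[C,E] q_used=0 → run C
t=7: queue=[E] q_used=0 → run E
t=8: queue=[E] q_used=1 → run E
t=9: queue=[E] q_used=0 → run E
t=10: queue=[E] q_used=1 → run E
t=11: queue=[E] q_used=0 → run E
t=12: (idle)
t=13: (idle)

completion order = C, E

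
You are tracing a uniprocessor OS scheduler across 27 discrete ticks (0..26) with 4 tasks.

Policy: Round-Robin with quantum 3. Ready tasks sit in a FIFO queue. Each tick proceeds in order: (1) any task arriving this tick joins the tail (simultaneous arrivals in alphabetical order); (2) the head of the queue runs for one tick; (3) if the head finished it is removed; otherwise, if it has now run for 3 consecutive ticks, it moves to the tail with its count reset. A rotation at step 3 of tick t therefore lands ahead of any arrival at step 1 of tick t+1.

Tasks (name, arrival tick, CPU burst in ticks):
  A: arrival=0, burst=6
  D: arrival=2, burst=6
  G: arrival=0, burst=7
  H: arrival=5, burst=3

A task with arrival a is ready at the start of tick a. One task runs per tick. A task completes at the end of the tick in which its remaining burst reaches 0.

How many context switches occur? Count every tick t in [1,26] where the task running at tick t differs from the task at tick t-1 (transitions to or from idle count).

context switches = 8

t=0: queue=[A,G] q_used=0 → run A
t=1: queue=[A,G] q_used=1 → run A
t=2: queue=[A,G,D] q_used=2 → run A
t=3: queue=[G,D,A] q_used=0 → run G
t=4: queue=[G,D,A] q_used=1 → run G
t=5: queue=[G,D,A,H] q_used=2 → run G
t=6: queue=[D,A,H,G] q_used=0 → run D
t=7: queue=[D,A,H,G] q_used=1 → run D
t=8: queue=[D,A,H,G] q_used=2 → run D
t=9: queue=[A,H,G,D] q_used=0 → run A
t=10: queue=[A,H,G,D] q_used=1 → run A
t=11: queue=[A,H,G,D] q_used=2 → run A
t=12: queue=[H,G,D] q_used=0 → run H
t=13: queue=[H,G,D] q_used=1 → run H
t=14: queue=[H,G,D] q_used=2 → run H
t=15: queue=[G,D] q_used=0 → run G
t=16: queue=[G,D] q_used=1 → run G
t=17: queue=[G,D] q_used=2 → run G
t=18: queue=[D,G] q_used=0 → run D
t=19: queue=[D,G] q_used=1 → run D
t=20: queue=[D,G] q_used=2 → run D
t=21: queue=[G] q_used=0 → run G
t=22: (idle)
t=23: (idle)
t=24: (idle)
t=25: (idle)
t=26: (idle)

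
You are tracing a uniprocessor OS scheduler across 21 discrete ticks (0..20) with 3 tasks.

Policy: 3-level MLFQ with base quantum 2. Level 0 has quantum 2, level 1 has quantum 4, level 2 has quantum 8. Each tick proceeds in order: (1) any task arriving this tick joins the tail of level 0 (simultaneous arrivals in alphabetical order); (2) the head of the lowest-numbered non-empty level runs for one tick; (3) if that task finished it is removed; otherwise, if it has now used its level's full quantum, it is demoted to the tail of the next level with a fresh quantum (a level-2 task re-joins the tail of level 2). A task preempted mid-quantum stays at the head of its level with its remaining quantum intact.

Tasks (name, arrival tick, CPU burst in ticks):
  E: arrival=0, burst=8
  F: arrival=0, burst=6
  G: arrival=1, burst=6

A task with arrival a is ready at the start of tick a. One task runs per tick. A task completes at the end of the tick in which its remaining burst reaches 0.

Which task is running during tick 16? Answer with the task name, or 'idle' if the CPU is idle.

t=0: L0/L1/L2 = EF/-/- → run E
t=1: L0/L1/L2 = EFG/-/- → run E
t=2: L0/L1/L2 = FG/E/- → run F
t=3: L0/L1/L2 = FG/E/- → run F
t=4: L0/L1/L2 = G/EF/- → run G
t=5: L0/L1/L2 = G/EF/- → run G
t=6: L0/L1/L2 = -/EFG/- → run E
t=7: L0/L1/L2 = -/EFG/- → run E
t=8: L0/L1/L2 = -/EFG/- → run E
t=9: L0/L1/L2 = -/EFG/- → run E
t=10: L0/L1/L2 = -/FG/E → run F
t=11: L0/L1/L2 = -/FG/E → run F
t=12: L0/L1/L2 = -/FG/E → run F
t=13: L0/L1/L2 = -/FG/E → run F
t=14: L0/L1/L2 = -/G/E → run G
t=15: L0/L1/L2 = -/G/E → run G
t=16: L0/L1/L2 = -/G/E → run G
t=17: L0/L1/L2 = -/G/E → run G
t=18: L0/L1/L2 = -/-/E → run E
t=19: L0/L1/L2 = -/-/E → run E
t=20: (idle)

running at tick 16 = G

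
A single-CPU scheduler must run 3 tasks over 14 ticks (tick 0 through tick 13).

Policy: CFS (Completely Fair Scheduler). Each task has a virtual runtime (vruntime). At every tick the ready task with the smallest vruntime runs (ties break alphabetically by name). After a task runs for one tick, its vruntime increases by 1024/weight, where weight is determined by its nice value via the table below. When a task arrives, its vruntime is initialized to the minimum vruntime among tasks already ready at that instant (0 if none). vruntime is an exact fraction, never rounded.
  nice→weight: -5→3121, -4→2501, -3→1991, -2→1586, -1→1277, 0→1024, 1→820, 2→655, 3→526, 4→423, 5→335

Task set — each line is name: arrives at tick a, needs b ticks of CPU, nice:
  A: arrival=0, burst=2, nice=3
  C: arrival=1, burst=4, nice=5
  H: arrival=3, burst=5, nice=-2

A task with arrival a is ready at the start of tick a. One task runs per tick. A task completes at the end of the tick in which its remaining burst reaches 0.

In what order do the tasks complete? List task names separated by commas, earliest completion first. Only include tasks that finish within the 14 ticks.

completion order = A, H, C

t=0: vr[A=0] → run A
t=1: vr[A=512/263 C=512/263] → run A
t=2: vr[C=512/263] → run C
t=3: vr[C=440832/88105 H=440832/88105] → run C
t=4: vr[C=710144/88105 H=440832/88105] → run H
t=5: vr[C=710144/88105 H=394689536/69867265] → run H
t=6: vr[C=710144/88105 H=439799296/69867265] → run H
t=7: vr[C=710144/88105 H=484909056/69867265] → run H
t=8: vr[C=710144/88105 H=530018816/69867265] → run H
t=9: vr[C=710144/88105] → run C
t=10: vr[C=979456/88105] → run C
t=11: (idle)
t=12: (idle)
t=13: (idle)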